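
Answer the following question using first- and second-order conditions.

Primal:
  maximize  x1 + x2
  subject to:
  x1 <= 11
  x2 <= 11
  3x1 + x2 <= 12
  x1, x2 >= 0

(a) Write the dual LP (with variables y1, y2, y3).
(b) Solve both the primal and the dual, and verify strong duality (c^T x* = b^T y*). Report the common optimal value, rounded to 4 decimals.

The standard primal-dual pair for 'max c^T x s.t. A x <= b, x >= 0' is:
  Dual:  min b^T y  s.t.  A^T y >= c,  y >= 0.

So the dual LP is:
  minimize  11y1 + 11y2 + 12y3
  subject to:
    y1 + 3y3 >= 1
    y2 + y3 >= 1
    y1, y2, y3 >= 0

Solving the primal: x* = (0.3333, 11).
  primal value c^T x* = 11.3333.
Solving the dual: y* = (0, 0.6667, 0.3333).
  dual value b^T y* = 11.3333.
Strong duality: c^T x* = b^T y*. Confirmed.

11.3333


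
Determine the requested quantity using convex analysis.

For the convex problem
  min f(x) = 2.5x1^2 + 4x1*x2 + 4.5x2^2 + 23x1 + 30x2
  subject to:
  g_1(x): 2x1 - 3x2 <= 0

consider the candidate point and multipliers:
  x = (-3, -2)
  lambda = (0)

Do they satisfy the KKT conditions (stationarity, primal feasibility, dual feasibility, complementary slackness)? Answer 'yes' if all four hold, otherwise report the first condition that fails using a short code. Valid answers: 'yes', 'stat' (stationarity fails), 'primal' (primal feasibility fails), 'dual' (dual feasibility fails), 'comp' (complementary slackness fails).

Gradient of f: grad f(x) = Q x + c = (0, 0)
Constraint values g_i(x) = a_i^T x - b_i:
  g_1((-3, -2)) = 0
Stationarity residual: grad f(x) + sum_i lambda_i a_i = (0, 0)
  -> stationarity OK
Primal feasibility (all g_i <= 0): OK
Dual feasibility (all lambda_i >= 0): OK
Complementary slackness (lambda_i * g_i(x) = 0 for all i): OK

Verdict: yes, KKT holds.

yes


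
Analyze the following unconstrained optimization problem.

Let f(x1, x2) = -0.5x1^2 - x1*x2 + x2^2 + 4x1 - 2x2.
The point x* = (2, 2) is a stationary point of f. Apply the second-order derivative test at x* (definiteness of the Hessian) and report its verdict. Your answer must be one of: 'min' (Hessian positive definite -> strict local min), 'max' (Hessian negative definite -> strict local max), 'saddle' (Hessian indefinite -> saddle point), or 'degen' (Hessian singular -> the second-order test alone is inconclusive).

Compute the Hessian H = grad^2 f:
  H = [[-1, -1], [-1, 2]]
Verify stationarity: grad f(x*) = H x* + g = (0, 0).
Eigenvalues of H: -1.3028, 2.3028.
Eigenvalues have mixed signs, so H is indefinite -> x* is a saddle point.

saddle


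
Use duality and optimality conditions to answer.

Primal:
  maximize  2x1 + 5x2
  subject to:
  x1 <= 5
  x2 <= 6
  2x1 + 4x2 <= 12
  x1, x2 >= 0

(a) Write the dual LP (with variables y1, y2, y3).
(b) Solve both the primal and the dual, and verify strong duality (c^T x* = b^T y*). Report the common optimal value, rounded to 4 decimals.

The standard primal-dual pair for 'max c^T x s.t. A x <= b, x >= 0' is:
  Dual:  min b^T y  s.t.  A^T y >= c,  y >= 0.

So the dual LP is:
  minimize  5y1 + 6y2 + 12y3
  subject to:
    y1 + 2y3 >= 2
    y2 + 4y3 >= 5
    y1, y2, y3 >= 0

Solving the primal: x* = (0, 3).
  primal value c^T x* = 15.
Solving the dual: y* = (0, 0, 1.25).
  dual value b^T y* = 15.
Strong duality: c^T x* = b^T y*. Confirmed.

15


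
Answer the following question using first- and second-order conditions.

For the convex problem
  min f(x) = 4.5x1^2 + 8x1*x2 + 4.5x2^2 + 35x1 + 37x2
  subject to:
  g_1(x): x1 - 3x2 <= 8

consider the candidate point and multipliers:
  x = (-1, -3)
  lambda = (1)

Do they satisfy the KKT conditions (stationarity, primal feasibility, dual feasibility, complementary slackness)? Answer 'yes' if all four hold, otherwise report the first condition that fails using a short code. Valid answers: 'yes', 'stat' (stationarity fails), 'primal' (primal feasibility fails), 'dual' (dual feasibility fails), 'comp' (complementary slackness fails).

Gradient of f: grad f(x) = Q x + c = (2, 2)
Constraint values g_i(x) = a_i^T x - b_i:
  g_1((-1, -3)) = 0
Stationarity residual: grad f(x) + sum_i lambda_i a_i = (3, -1)
  -> stationarity FAILS
Primal feasibility (all g_i <= 0): OK
Dual feasibility (all lambda_i >= 0): OK
Complementary slackness (lambda_i * g_i(x) = 0 for all i): OK

Verdict: the first failing condition is stationarity -> stat.

stat


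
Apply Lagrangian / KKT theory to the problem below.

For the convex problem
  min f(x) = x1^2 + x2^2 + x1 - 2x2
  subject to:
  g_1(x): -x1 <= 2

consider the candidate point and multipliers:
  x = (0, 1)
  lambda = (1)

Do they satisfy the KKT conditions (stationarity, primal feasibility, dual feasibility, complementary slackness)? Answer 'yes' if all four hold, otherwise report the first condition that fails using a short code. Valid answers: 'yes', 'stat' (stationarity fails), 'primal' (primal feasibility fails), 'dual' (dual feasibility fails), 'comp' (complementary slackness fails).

Gradient of f: grad f(x) = Q x + c = (1, 0)
Constraint values g_i(x) = a_i^T x - b_i:
  g_1((0, 1)) = -2
Stationarity residual: grad f(x) + sum_i lambda_i a_i = (0, 0)
  -> stationarity OK
Primal feasibility (all g_i <= 0): OK
Dual feasibility (all lambda_i >= 0): OK
Complementary slackness (lambda_i * g_i(x) = 0 for all i): FAILS

Verdict: the first failing condition is complementary_slackness -> comp.

comp


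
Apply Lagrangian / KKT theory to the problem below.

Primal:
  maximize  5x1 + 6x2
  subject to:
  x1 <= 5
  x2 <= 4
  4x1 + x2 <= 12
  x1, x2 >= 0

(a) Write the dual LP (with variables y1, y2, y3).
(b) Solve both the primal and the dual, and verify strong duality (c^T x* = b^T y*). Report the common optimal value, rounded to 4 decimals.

The standard primal-dual pair for 'max c^T x s.t. A x <= b, x >= 0' is:
  Dual:  min b^T y  s.t.  A^T y >= c,  y >= 0.

So the dual LP is:
  minimize  5y1 + 4y2 + 12y3
  subject to:
    y1 + 4y3 >= 5
    y2 + y3 >= 6
    y1, y2, y3 >= 0

Solving the primal: x* = (2, 4).
  primal value c^T x* = 34.
Solving the dual: y* = (0, 4.75, 1.25).
  dual value b^T y* = 34.
Strong duality: c^T x* = b^T y*. Confirmed.

34


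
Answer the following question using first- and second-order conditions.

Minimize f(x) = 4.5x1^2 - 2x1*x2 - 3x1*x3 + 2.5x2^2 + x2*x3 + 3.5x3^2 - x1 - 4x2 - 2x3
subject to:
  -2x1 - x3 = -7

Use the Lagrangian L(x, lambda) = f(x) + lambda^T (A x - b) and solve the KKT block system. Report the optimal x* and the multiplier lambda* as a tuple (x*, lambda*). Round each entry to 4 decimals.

Form the Lagrangian:
  L(x, lambda) = (1/2) x^T Q x + c^T x + lambda^T (A x - b)
Stationarity (grad_x L = 0): Q x + c + A^T lambda = 0.
Primal feasibility: A x = b.

This gives the KKT block system:
  [ Q   A^T ] [ x     ]   [-c ]
  [ A    0  ] [ lambda ] = [ b ]

Solving the linear system:
  x*      = (2.4803, 1.3843, 2.0393)
  lambda* = (6.2183)
  f(x*)   = 15.7162

x* = (2.4803, 1.3843, 2.0393), lambda* = (6.2183)


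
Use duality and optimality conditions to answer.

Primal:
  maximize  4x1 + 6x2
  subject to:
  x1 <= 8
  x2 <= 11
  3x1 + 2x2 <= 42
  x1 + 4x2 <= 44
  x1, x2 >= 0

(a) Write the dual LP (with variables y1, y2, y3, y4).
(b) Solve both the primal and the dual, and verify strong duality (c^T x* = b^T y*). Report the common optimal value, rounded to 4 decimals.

The standard primal-dual pair for 'max c^T x s.t. A x <= b, x >= 0' is:
  Dual:  min b^T y  s.t.  A^T y >= c,  y >= 0.

So the dual LP is:
  minimize  8y1 + 11y2 + 42y3 + 44y4
  subject to:
    y1 + 3y3 + y4 >= 4
    y2 + 2y3 + 4y4 >= 6
    y1, y2, y3, y4 >= 0

Solving the primal: x* = (8, 9).
  primal value c^T x* = 86.
Solving the dual: y* = (0, 0, 1, 1).
  dual value b^T y* = 86.
Strong duality: c^T x* = b^T y*. Confirmed.

86


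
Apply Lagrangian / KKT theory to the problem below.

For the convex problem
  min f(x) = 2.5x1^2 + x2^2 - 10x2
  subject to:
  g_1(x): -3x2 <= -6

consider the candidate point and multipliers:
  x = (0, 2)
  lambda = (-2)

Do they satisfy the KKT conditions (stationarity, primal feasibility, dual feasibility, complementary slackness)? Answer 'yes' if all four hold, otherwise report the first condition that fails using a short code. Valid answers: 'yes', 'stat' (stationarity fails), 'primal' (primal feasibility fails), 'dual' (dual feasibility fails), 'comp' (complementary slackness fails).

Gradient of f: grad f(x) = Q x + c = (0, -6)
Constraint values g_i(x) = a_i^T x - b_i:
  g_1((0, 2)) = 0
Stationarity residual: grad f(x) + sum_i lambda_i a_i = (0, 0)
  -> stationarity OK
Primal feasibility (all g_i <= 0): OK
Dual feasibility (all lambda_i >= 0): FAILS
Complementary slackness (lambda_i * g_i(x) = 0 for all i): OK

Verdict: the first failing condition is dual_feasibility -> dual.

dual


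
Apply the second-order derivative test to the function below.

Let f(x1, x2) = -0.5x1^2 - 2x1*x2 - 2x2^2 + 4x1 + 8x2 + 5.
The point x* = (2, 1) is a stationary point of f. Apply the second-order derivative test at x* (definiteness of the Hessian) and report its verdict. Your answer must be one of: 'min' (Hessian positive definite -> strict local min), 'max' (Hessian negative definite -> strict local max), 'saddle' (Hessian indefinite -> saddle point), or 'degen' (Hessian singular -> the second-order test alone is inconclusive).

Compute the Hessian H = grad^2 f:
  H = [[-1, -2], [-2, -4]]
Verify stationarity: grad f(x*) = H x* + g = (0, 0).
Eigenvalues of H: -5, 0.
H has a zero eigenvalue (singular; negative semidefinite but not definite), so H is neither positive definite, negative definite, nor indefinite. The second-order test alone is inconclusive -> degen.
(Indeed, f is constant along the null direction of H through x*, so x* is not a strict local extremum.)

degen


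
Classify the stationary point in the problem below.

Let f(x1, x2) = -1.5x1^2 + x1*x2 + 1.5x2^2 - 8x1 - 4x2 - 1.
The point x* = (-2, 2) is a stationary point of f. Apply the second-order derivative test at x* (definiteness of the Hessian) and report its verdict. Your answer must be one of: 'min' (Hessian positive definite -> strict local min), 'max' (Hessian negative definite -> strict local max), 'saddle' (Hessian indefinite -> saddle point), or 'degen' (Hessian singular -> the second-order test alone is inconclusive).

Compute the Hessian H = grad^2 f:
  H = [[-3, 1], [1, 3]]
Verify stationarity: grad f(x*) = H x* + g = (0, 0).
Eigenvalues of H: -3.1623, 3.1623.
Eigenvalues have mixed signs, so H is indefinite -> x* is a saddle point.

saddle


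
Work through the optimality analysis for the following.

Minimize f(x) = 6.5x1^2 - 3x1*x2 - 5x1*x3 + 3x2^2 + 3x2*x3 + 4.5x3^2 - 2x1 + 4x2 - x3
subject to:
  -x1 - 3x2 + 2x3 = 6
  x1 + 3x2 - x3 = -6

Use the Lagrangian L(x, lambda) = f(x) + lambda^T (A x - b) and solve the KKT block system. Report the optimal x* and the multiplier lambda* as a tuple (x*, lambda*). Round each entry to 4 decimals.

Form the Lagrangian:
  L(x, lambda) = (1/2) x^T Q x + c^T x + lambda^T (A x - b)
Stationarity (grad_x L = 0): Q x + c + A^T lambda = 0.
Primal feasibility: A x = b.

This gives the KKT block system:
  [ Q   A^T ] [ x     ]   [-c ]
  [ A    0  ] [ lambda ] = [ b ]

Solving the linear system:
  x*      = (-0.4255, -1.8582, 0)
  lambda* = (6.4043, 8.3617)
  f(x*)   = 2.5816

x* = (-0.4255, -1.8582, 0), lambda* = (6.4043, 8.3617)


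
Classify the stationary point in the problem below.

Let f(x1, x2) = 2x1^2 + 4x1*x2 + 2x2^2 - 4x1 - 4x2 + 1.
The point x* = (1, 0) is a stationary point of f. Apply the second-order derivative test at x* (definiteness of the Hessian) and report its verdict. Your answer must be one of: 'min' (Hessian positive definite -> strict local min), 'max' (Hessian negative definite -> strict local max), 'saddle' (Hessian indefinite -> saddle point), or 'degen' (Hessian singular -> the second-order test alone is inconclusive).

Compute the Hessian H = grad^2 f:
  H = [[4, 4], [4, 4]]
Verify stationarity: grad f(x*) = H x* + g = (0, 0).
Eigenvalues of H: 0, 8.
H has a zero eigenvalue (singular; positive semidefinite but not definite), so H is neither positive definite, negative definite, nor indefinite. The second-order test alone is inconclusive -> degen.
(Indeed, f is constant along the null direction of H through x*, so x* is not a strict local extremum.)

degen


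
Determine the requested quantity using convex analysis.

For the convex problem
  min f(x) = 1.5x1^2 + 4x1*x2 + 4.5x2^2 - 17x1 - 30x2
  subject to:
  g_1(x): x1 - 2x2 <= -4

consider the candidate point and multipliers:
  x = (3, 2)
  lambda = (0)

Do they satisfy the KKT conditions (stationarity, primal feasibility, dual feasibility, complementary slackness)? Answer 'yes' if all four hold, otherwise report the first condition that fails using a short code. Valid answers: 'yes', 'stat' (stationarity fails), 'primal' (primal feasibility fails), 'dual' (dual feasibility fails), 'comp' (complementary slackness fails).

Gradient of f: grad f(x) = Q x + c = (0, 0)
Constraint values g_i(x) = a_i^T x - b_i:
  g_1((3, 2)) = 3
Stationarity residual: grad f(x) + sum_i lambda_i a_i = (0, 0)
  -> stationarity OK
Primal feasibility (all g_i <= 0): FAILS
Dual feasibility (all lambda_i >= 0): OK
Complementary slackness (lambda_i * g_i(x) = 0 for all i): OK

Verdict: the first failing condition is primal_feasibility -> primal.

primal


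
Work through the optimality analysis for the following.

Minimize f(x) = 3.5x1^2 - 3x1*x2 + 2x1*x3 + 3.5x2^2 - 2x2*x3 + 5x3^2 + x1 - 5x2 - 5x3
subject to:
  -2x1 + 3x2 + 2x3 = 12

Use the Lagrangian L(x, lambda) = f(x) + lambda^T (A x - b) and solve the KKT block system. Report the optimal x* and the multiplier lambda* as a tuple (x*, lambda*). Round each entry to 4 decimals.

Form the Lagrangian:
  L(x, lambda) = (1/2) x^T Q x + c^T x + lambda^T (A x - b)
Stationarity (grad_x L = 0): Q x + c + A^T lambda = 0.
Primal feasibility: A x = b.

This gives the KKT block system:
  [ Q   A^T ] [ x     ]   [-c ]
  [ A    0  ] [ lambda ] = [ b ]

Solving the linear system:
  x*      = (-0.5797, 2.4273, 1.7794)
  lambda* = (-3.3903)
  f(x*)   = 9.5352

x* = (-0.5797, 2.4273, 1.7794), lambda* = (-3.3903)


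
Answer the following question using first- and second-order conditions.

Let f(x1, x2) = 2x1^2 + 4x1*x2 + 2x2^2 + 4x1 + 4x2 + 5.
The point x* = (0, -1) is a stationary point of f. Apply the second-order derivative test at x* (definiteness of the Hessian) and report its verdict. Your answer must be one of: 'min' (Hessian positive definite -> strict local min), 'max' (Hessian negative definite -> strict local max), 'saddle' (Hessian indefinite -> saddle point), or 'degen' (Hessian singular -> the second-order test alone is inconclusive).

Compute the Hessian H = grad^2 f:
  H = [[4, 4], [4, 4]]
Verify stationarity: grad f(x*) = H x* + g = (0, 0).
Eigenvalues of H: 0, 8.
H has a zero eigenvalue (singular; positive semidefinite but not definite), so H is neither positive definite, negative definite, nor indefinite. The second-order test alone is inconclusive -> degen.
(Indeed, f is constant along the null direction of H through x*, so x* is not a strict local extremum.)

degen


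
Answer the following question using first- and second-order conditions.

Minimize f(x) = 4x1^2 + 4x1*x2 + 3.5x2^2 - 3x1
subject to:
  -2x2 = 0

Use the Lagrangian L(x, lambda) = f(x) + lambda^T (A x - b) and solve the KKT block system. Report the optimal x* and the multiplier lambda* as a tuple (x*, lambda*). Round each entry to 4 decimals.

Form the Lagrangian:
  L(x, lambda) = (1/2) x^T Q x + c^T x + lambda^T (A x - b)
Stationarity (grad_x L = 0): Q x + c + A^T lambda = 0.
Primal feasibility: A x = b.

This gives the KKT block system:
  [ Q   A^T ] [ x     ]   [-c ]
  [ A    0  ] [ lambda ] = [ b ]

Solving the linear system:
  x*      = (0.375, 0)
  lambda* = (0.75)
  f(x*)   = -0.5625

x* = (0.375, 0), lambda* = (0.75)


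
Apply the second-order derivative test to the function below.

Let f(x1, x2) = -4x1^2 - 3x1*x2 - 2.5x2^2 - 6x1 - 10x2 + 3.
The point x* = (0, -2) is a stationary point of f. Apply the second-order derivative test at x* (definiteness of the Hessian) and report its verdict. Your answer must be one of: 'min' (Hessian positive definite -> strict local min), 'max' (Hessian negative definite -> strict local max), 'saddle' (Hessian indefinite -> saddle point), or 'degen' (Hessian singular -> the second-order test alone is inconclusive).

Compute the Hessian H = grad^2 f:
  H = [[-8, -3], [-3, -5]]
Verify stationarity: grad f(x*) = H x* + g = (0, 0).
Eigenvalues of H: -9.8541, -3.1459.
Both eigenvalues < 0, so H is negative definite -> x* is a strict local max.

max


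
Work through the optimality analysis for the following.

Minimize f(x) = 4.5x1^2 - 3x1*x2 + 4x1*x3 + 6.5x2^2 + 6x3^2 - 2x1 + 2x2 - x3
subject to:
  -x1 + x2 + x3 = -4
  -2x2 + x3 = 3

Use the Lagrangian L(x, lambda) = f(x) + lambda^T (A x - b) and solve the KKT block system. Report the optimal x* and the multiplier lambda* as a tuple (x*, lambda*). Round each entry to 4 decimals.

Form the Lagrangian:
  L(x, lambda) = (1/2) x^T Q x + c^T x + lambda^T (A x - b)
Stationarity (grad_x L = 0): Q x + c + A^T lambda = 0.
Primal feasibility: A x = b.

This gives the KKT block system:
  [ Q   A^T ] [ x     ]   [-c ]
  [ A    0  ] [ lambda ] = [ b ]

Solving the linear system:
  x*      = (1.314, -1.8953, -0.7907)
  lambda* = (12.3488, -7.1163)
  f(x*)   = 32.5581

x* = (1.314, -1.8953, -0.7907), lambda* = (12.3488, -7.1163)


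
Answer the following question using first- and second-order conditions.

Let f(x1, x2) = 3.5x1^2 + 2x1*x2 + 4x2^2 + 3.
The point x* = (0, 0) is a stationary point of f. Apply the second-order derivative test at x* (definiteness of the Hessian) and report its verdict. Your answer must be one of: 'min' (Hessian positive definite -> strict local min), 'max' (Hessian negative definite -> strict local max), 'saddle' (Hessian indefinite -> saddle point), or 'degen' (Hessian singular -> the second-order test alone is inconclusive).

Compute the Hessian H = grad^2 f:
  H = [[7, 2], [2, 8]]
Verify stationarity: grad f(x*) = H x* + g = (0, 0).
Eigenvalues of H: 5.4384, 9.5616.
Both eigenvalues > 0, so H is positive definite -> x* is a strict local min.

min


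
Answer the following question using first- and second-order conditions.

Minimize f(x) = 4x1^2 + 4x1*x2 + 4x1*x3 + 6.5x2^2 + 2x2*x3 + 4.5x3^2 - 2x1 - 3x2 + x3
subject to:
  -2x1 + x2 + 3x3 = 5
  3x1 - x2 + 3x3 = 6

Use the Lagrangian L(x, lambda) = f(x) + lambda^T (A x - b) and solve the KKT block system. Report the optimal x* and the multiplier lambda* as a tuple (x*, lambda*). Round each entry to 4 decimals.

Form the Lagrangian:
  L(x, lambda) = (1/2) x^T Q x + c^T x + lambda^T (A x - b)
Stationarity (grad_x L = 0): Q x + c + A^T lambda = 0.
Primal feasibility: A x = b.

This gives the KKT block system:
  [ Q   A^T ] [ x     ]   [-c ]
  [ A    0  ] [ lambda ] = [ b ]

Solving the linear system:
  x*      = (0.1315, -0.1714, 1.8114)
  lambda* = (-2.3748, -3.4538)
  f(x*)   = 17.3298

x* = (0.1315, -0.1714, 1.8114), lambda* = (-2.3748, -3.4538)


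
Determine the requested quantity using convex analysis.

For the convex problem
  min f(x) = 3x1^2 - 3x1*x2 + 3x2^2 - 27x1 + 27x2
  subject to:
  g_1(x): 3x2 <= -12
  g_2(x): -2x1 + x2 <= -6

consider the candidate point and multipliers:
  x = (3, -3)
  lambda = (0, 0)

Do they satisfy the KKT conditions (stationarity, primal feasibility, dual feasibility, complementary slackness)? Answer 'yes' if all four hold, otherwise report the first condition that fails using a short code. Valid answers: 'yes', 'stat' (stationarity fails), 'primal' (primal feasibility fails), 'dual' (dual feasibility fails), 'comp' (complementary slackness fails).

Gradient of f: grad f(x) = Q x + c = (0, 0)
Constraint values g_i(x) = a_i^T x - b_i:
  g_1((3, -3)) = 3
  g_2((3, -3)) = -3
Stationarity residual: grad f(x) + sum_i lambda_i a_i = (0, 0)
  -> stationarity OK
Primal feasibility (all g_i <= 0): FAILS
Dual feasibility (all lambda_i >= 0): OK
Complementary slackness (lambda_i * g_i(x) = 0 for all i): OK

Verdict: the first failing condition is primal_feasibility -> primal.

primal


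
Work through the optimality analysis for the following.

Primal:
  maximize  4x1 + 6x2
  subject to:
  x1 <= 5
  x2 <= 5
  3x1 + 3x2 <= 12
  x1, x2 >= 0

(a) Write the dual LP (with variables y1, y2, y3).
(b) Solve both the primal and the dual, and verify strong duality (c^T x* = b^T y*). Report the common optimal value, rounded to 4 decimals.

The standard primal-dual pair for 'max c^T x s.t. A x <= b, x >= 0' is:
  Dual:  min b^T y  s.t.  A^T y >= c,  y >= 0.

So the dual LP is:
  minimize  5y1 + 5y2 + 12y3
  subject to:
    y1 + 3y3 >= 4
    y2 + 3y3 >= 6
    y1, y2, y3 >= 0

Solving the primal: x* = (0, 4).
  primal value c^T x* = 24.
Solving the dual: y* = (0, 0, 2).
  dual value b^T y* = 24.
Strong duality: c^T x* = b^T y*. Confirmed.

24


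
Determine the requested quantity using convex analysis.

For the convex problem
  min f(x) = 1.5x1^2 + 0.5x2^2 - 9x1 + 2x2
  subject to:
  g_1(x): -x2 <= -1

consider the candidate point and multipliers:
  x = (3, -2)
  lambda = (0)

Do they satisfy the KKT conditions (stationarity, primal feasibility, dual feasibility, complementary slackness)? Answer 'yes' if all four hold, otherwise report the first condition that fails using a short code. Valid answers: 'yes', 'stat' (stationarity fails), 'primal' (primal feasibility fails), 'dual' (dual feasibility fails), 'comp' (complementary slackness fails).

Gradient of f: grad f(x) = Q x + c = (0, 0)
Constraint values g_i(x) = a_i^T x - b_i:
  g_1((3, -2)) = 3
Stationarity residual: grad f(x) + sum_i lambda_i a_i = (0, 0)
  -> stationarity OK
Primal feasibility (all g_i <= 0): FAILS
Dual feasibility (all lambda_i >= 0): OK
Complementary slackness (lambda_i * g_i(x) = 0 for all i): OK

Verdict: the first failing condition is primal_feasibility -> primal.

primal


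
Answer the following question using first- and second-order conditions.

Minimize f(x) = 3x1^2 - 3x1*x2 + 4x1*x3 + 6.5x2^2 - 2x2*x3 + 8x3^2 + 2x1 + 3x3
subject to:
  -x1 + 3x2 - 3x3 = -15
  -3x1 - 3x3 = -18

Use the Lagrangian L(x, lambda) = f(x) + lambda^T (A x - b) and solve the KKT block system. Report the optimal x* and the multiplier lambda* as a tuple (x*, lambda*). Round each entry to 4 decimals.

Form the Lagrangian:
  L(x, lambda) = (1/2) x^T Q x + c^T x + lambda^T (A x - b)
Stationarity (grad_x L = 0): Q x + c + A^T lambda = 0.
Primal feasibility: A x = b.

This gives the KKT block system:
  [ Q   A^T ] [ x     ]   [-c ]
  [ A    0  ] [ lambda ] = [ b ]

Solving the linear system:
  x*      = (3.5368, -1.3579, 2.4632)
  lambda* = (11.0632, 8.6947)
  f(x*)   = 168.4579

x* = (3.5368, -1.3579, 2.4632), lambda* = (11.0632, 8.6947)


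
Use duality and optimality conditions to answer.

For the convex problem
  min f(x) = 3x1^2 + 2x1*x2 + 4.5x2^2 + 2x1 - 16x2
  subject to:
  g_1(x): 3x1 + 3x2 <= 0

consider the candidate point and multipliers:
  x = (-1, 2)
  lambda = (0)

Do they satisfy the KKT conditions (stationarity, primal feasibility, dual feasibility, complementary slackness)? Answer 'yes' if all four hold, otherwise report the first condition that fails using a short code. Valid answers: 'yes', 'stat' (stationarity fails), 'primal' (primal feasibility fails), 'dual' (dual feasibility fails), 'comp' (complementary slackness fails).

Gradient of f: grad f(x) = Q x + c = (0, 0)
Constraint values g_i(x) = a_i^T x - b_i:
  g_1((-1, 2)) = 3
Stationarity residual: grad f(x) + sum_i lambda_i a_i = (0, 0)
  -> stationarity OK
Primal feasibility (all g_i <= 0): FAILS
Dual feasibility (all lambda_i >= 0): OK
Complementary slackness (lambda_i * g_i(x) = 0 for all i): OK

Verdict: the first failing condition is primal_feasibility -> primal.

primal


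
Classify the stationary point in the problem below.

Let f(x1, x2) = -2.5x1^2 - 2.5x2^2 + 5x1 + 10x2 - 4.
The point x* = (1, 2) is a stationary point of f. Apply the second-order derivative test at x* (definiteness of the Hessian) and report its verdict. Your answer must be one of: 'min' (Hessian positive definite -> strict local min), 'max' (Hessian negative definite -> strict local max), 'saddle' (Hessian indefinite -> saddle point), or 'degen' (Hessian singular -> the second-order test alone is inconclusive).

Compute the Hessian H = grad^2 f:
  H = [[-5, 0], [0, -5]]
Verify stationarity: grad f(x*) = H x* + g = (0, 0).
Eigenvalues of H: -5, -5.
Both eigenvalues < 0, so H is negative definite -> x* is a strict local max.

max


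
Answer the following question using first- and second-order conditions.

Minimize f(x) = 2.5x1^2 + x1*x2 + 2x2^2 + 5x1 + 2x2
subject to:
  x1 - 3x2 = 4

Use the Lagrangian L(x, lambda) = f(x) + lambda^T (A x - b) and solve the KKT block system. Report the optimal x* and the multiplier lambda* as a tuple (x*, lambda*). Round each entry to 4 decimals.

Form the Lagrangian:
  L(x, lambda) = (1/2) x^T Q x + c^T x + lambda^T (A x - b)
Stationarity (grad_x L = 0): Q x + c + A^T lambda = 0.
Primal feasibility: A x = b.

This gives the KKT block system:
  [ Q   A^T ] [ x     ]   [-c ]
  [ A    0  ] [ lambda ] = [ b ]

Solving the linear system:
  x*      = (-0.4182, -1.4727)
  lambda* = (-1.4364)
  f(x*)   = 0.3545

x* = (-0.4182, -1.4727), lambda* = (-1.4364)


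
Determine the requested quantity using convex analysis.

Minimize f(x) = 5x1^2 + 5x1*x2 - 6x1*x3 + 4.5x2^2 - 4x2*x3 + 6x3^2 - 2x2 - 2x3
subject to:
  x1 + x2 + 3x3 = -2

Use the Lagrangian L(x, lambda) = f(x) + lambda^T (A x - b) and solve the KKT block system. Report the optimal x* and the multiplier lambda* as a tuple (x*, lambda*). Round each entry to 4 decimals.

Form the Lagrangian:
  L(x, lambda) = (1/2) x^T Q x + c^T x + lambda^T (A x - b)
Stationarity (grad_x L = 0): Q x + c + A^T lambda = 0.
Primal feasibility: A x = b.

This gives the KKT block system:
  [ Q   A^T ] [ x     ]   [-c ]
  [ A    0  ] [ lambda ] = [ b ]

Solving the linear system:
  x*      = (-0.5352, 0.0902, -0.5184)
  lambda* = (1.7901)
  f(x*)   = 2.2183

x* = (-0.5352, 0.0902, -0.5184), lambda* = (1.7901)


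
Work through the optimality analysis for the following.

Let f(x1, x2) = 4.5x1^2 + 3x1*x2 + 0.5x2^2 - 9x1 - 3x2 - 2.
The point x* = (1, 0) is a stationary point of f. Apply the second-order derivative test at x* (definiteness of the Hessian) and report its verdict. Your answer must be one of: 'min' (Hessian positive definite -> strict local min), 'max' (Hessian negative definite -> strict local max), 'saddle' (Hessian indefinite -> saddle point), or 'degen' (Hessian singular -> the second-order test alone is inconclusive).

Compute the Hessian H = grad^2 f:
  H = [[9, 3], [3, 1]]
Verify stationarity: grad f(x*) = H x* + g = (0, 0).
Eigenvalues of H: 0, 10.
H has a zero eigenvalue (singular; positive semidefinite but not definite), so H is neither positive definite, negative definite, nor indefinite. The second-order test alone is inconclusive -> degen.
(Indeed, f is constant along the null direction of H through x*, so x* is not a strict local extremum.)

degen


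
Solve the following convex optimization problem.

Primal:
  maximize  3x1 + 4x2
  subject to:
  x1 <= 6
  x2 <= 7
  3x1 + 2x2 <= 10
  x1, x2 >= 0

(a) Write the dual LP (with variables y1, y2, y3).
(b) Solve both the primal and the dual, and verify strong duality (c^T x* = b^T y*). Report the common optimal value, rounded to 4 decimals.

The standard primal-dual pair for 'max c^T x s.t. A x <= b, x >= 0' is:
  Dual:  min b^T y  s.t.  A^T y >= c,  y >= 0.

So the dual LP is:
  minimize  6y1 + 7y2 + 10y3
  subject to:
    y1 + 3y3 >= 3
    y2 + 2y3 >= 4
    y1, y2, y3 >= 0

Solving the primal: x* = (0, 5).
  primal value c^T x* = 20.
Solving the dual: y* = (0, 0, 2).
  dual value b^T y* = 20.
Strong duality: c^T x* = b^T y*. Confirmed.

20


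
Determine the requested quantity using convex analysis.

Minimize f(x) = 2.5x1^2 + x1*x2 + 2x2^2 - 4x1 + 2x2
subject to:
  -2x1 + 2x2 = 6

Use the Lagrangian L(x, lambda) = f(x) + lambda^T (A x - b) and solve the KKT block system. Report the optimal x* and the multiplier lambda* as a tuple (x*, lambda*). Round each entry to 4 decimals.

Form the Lagrangian:
  L(x, lambda) = (1/2) x^T Q x + c^T x + lambda^T (A x - b)
Stationarity (grad_x L = 0): Q x + c + A^T lambda = 0.
Primal feasibility: A x = b.

This gives the KKT block system:
  [ Q   A^T ] [ x     ]   [-c ]
  [ A    0  ] [ lambda ] = [ b ]

Solving the linear system:
  x*      = (-1.1818, 1.8182)
  lambda* = (-4.0455)
  f(x*)   = 16.3182

x* = (-1.1818, 1.8182), lambda* = (-4.0455)


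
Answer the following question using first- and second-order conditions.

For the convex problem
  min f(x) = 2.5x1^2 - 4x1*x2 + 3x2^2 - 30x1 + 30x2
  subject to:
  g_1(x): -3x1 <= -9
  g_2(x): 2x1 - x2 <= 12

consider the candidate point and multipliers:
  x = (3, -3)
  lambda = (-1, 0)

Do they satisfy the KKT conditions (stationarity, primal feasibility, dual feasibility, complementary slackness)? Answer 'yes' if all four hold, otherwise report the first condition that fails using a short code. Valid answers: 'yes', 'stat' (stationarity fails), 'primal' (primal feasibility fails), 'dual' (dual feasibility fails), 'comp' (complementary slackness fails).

Gradient of f: grad f(x) = Q x + c = (-3, 0)
Constraint values g_i(x) = a_i^T x - b_i:
  g_1((3, -3)) = 0
  g_2((3, -3)) = -3
Stationarity residual: grad f(x) + sum_i lambda_i a_i = (0, 0)
  -> stationarity OK
Primal feasibility (all g_i <= 0): OK
Dual feasibility (all lambda_i >= 0): FAILS
Complementary slackness (lambda_i * g_i(x) = 0 for all i): OK

Verdict: the first failing condition is dual_feasibility -> dual.

dual


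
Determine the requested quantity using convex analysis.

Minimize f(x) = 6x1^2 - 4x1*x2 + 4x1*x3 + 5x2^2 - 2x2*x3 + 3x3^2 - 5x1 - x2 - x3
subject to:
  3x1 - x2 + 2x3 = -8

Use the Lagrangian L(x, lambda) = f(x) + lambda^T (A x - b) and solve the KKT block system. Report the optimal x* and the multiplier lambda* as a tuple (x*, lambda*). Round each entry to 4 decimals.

Form the Lagrangian:
  L(x, lambda) = (1/2) x^T Q x + c^T x + lambda^T (A x - b)
Stationarity (grad_x L = 0): Q x + c + A^T lambda = 0.
Primal feasibility: A x = b.

This gives the KKT block system:
  [ Q   A^T ] [ x     ]   [-c ]
  [ A    0  ] [ lambda ] = [ b ]

Solving the linear system:
  x*      = (-1.1853, 0.1422, -2.1509)
  lambda* = (9.4655)
  f(x*)   = 41.8297

x* = (-1.1853, 0.1422, -2.1509), lambda* = (9.4655)


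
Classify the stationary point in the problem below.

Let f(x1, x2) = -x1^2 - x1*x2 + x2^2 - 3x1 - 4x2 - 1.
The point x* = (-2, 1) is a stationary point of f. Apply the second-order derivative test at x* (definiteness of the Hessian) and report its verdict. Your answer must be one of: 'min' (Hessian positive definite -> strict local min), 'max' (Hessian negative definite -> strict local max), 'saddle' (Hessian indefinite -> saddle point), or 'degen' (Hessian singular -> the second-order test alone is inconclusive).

Compute the Hessian H = grad^2 f:
  H = [[-2, -1], [-1, 2]]
Verify stationarity: grad f(x*) = H x* + g = (0, 0).
Eigenvalues of H: -2.2361, 2.2361.
Eigenvalues have mixed signs, so H is indefinite -> x* is a saddle point.

saddle


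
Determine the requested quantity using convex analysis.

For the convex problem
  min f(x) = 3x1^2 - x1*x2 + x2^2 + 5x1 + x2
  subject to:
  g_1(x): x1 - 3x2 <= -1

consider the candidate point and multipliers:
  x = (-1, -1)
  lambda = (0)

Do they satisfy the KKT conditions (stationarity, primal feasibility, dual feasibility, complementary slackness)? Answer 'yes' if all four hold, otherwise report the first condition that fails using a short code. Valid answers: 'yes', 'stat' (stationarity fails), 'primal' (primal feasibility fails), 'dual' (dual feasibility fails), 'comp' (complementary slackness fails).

Gradient of f: grad f(x) = Q x + c = (0, 0)
Constraint values g_i(x) = a_i^T x - b_i:
  g_1((-1, -1)) = 3
Stationarity residual: grad f(x) + sum_i lambda_i a_i = (0, 0)
  -> stationarity OK
Primal feasibility (all g_i <= 0): FAILS
Dual feasibility (all lambda_i >= 0): OK
Complementary slackness (lambda_i * g_i(x) = 0 for all i): OK

Verdict: the first failing condition is primal_feasibility -> primal.

primal


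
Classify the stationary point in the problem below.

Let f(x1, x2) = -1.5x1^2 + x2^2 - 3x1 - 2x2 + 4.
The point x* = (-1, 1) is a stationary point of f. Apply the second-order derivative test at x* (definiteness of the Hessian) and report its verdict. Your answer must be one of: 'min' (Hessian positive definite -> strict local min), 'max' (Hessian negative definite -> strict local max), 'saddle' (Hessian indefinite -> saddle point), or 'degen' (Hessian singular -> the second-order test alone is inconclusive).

Compute the Hessian H = grad^2 f:
  H = [[-3, 0], [0, 2]]
Verify stationarity: grad f(x*) = H x* + g = (0, 0).
Eigenvalues of H: -3, 2.
Eigenvalues have mixed signs, so H is indefinite -> x* is a saddle point.

saddle


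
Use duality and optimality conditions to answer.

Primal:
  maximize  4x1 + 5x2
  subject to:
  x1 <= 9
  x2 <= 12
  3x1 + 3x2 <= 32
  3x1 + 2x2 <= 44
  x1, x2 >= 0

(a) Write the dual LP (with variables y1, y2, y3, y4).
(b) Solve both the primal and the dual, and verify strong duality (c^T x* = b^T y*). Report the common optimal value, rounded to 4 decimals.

The standard primal-dual pair for 'max c^T x s.t. A x <= b, x >= 0' is:
  Dual:  min b^T y  s.t.  A^T y >= c,  y >= 0.

So the dual LP is:
  minimize  9y1 + 12y2 + 32y3 + 44y4
  subject to:
    y1 + 3y3 + 3y4 >= 4
    y2 + 3y3 + 2y4 >= 5
    y1, y2, y3, y4 >= 0

Solving the primal: x* = (0, 10.6667).
  primal value c^T x* = 53.3333.
Solving the dual: y* = (0, 0, 1.6667, 0).
  dual value b^T y* = 53.3333.
Strong duality: c^T x* = b^T y*. Confirmed.

53.3333


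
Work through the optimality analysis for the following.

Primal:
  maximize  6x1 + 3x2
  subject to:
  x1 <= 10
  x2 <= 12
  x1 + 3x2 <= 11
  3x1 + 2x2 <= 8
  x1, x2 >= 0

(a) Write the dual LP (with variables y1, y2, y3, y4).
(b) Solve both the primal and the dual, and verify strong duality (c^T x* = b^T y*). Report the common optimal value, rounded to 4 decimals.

The standard primal-dual pair for 'max c^T x s.t. A x <= b, x >= 0' is:
  Dual:  min b^T y  s.t.  A^T y >= c,  y >= 0.

So the dual LP is:
  minimize  10y1 + 12y2 + 11y3 + 8y4
  subject to:
    y1 + y3 + 3y4 >= 6
    y2 + 3y3 + 2y4 >= 3
    y1, y2, y3, y4 >= 0

Solving the primal: x* = (2.6667, 0).
  primal value c^T x* = 16.
Solving the dual: y* = (0, 0, 0, 2).
  dual value b^T y* = 16.
Strong duality: c^T x* = b^T y*. Confirmed.

16


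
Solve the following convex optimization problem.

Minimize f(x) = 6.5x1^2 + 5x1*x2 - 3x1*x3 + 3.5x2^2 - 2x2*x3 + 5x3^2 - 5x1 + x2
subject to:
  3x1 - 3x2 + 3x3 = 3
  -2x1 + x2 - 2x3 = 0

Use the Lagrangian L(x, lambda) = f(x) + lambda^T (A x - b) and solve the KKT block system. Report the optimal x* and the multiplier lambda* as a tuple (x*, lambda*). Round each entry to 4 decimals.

Form the Lagrangian:
  L(x, lambda) = (1/2) x^T Q x + c^T x + lambda^T (A x - b)
Stationarity (grad_x L = 0): Q x + c + A^T lambda = 0.
Primal feasibility: A x = b.

This gives the KKT block system:
  [ Q   A^T ] [ x     ]   [-c ]
  [ A    0  ] [ lambda ] = [ b ]

Solving the linear system:
  x*      = (0.2069, -2, -1.2069)
  lambda* = (-9.2644, -18.2414)
  f(x*)   = 12.3793

x* = (0.2069, -2, -1.2069), lambda* = (-9.2644, -18.2414)


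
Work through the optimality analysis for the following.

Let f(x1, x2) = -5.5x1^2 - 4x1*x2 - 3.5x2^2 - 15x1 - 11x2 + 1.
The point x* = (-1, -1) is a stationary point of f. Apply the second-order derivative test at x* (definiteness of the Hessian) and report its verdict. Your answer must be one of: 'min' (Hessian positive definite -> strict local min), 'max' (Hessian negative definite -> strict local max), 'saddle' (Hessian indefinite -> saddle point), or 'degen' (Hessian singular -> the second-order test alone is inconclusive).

Compute the Hessian H = grad^2 f:
  H = [[-11, -4], [-4, -7]]
Verify stationarity: grad f(x*) = H x* + g = (0, 0).
Eigenvalues of H: -13.4721, -4.5279.
Both eigenvalues < 0, so H is negative definite -> x* is a strict local max.

max


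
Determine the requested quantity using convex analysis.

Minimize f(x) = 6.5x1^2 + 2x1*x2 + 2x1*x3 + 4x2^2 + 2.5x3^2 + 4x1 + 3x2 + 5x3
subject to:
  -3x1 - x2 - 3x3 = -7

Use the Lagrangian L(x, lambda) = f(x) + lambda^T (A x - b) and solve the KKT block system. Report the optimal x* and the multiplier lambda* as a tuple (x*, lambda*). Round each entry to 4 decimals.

Form the Lagrangian:
  L(x, lambda) = (1/2) x^T Q x + c^T x + lambda^T (A x - b)
Stationarity (grad_x L = 0): Q x + c + A^T lambda = 0.
Primal feasibility: A x = b.

This gives the KKT block system:
  [ Q   A^T ] [ x     ]   [-c ]
  [ A    0  ] [ lambda ] = [ b ]

Solving the linear system:
  x*      = (0.5486, 0.1063, 1.7492)
  lambda* = (4.9478)
  f(x*)   = 22.9473

x* = (0.5486, 0.1063, 1.7492), lambda* = (4.9478)


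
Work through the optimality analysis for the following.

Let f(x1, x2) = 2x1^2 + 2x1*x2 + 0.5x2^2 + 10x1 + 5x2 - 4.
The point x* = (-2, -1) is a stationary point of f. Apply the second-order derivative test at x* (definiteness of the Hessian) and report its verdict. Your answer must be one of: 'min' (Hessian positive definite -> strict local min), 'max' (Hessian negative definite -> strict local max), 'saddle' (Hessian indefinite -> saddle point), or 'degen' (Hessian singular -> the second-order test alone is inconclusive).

Compute the Hessian H = grad^2 f:
  H = [[4, 2], [2, 1]]
Verify stationarity: grad f(x*) = H x* + g = (0, 0).
Eigenvalues of H: 0, 5.
H has a zero eigenvalue (singular; positive semidefinite but not definite), so H is neither positive definite, negative definite, nor indefinite. The second-order test alone is inconclusive -> degen.
(Indeed, f is constant along the null direction of H through x*, so x* is not a strict local extremum.)

degen


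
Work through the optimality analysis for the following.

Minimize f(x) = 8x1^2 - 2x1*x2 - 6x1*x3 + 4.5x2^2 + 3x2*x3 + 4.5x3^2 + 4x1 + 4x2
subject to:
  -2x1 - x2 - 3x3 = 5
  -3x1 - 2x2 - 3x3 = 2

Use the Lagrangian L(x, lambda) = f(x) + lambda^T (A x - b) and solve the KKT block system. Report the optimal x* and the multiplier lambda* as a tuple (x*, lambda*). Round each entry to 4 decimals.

Form the Lagrangian:
  L(x, lambda) = (1/2) x^T Q x + c^T x + lambda^T (A x - b)
Stationarity (grad_x L = 0): Q x + c + A^T lambda = 0.
Primal feasibility: A x = b.

This gives the KKT block system:
  [ Q   A^T ] [ x     ]   [-c ]
  [ A    0  ] [ lambda ] = [ b ]

Solving the linear system:
  x*      = (0.1111, 2.8889, -2.7037)
  lambda* = (-32.5556, 27.1111)
  f(x*)   = 60.2778

x* = (0.1111, 2.8889, -2.7037), lambda* = (-32.5556, 27.1111)


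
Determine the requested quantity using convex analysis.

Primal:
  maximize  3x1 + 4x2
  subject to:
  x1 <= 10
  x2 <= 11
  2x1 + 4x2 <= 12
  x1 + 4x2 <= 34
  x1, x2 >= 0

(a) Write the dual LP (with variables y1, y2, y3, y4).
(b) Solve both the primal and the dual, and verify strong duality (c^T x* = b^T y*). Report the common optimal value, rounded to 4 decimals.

The standard primal-dual pair for 'max c^T x s.t. A x <= b, x >= 0' is:
  Dual:  min b^T y  s.t.  A^T y >= c,  y >= 0.

So the dual LP is:
  minimize  10y1 + 11y2 + 12y3 + 34y4
  subject to:
    y1 + 2y3 + y4 >= 3
    y2 + 4y3 + 4y4 >= 4
    y1, y2, y3, y4 >= 0

Solving the primal: x* = (6, 0).
  primal value c^T x* = 18.
Solving the dual: y* = (0, 0, 1.5, 0).
  dual value b^T y* = 18.
Strong duality: c^T x* = b^T y*. Confirmed.

18


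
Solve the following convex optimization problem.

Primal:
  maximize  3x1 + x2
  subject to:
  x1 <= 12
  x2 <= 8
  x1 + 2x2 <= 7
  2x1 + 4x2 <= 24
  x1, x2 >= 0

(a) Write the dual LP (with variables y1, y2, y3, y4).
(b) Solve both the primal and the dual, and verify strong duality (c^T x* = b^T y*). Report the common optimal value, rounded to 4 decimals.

The standard primal-dual pair for 'max c^T x s.t. A x <= b, x >= 0' is:
  Dual:  min b^T y  s.t.  A^T y >= c,  y >= 0.

So the dual LP is:
  minimize  12y1 + 8y2 + 7y3 + 24y4
  subject to:
    y1 + y3 + 2y4 >= 3
    y2 + 2y3 + 4y4 >= 1
    y1, y2, y3, y4 >= 0

Solving the primal: x* = (7, 0).
  primal value c^T x* = 21.
Solving the dual: y* = (0, 0, 3, 0).
  dual value b^T y* = 21.
Strong duality: c^T x* = b^T y*. Confirmed.

21
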